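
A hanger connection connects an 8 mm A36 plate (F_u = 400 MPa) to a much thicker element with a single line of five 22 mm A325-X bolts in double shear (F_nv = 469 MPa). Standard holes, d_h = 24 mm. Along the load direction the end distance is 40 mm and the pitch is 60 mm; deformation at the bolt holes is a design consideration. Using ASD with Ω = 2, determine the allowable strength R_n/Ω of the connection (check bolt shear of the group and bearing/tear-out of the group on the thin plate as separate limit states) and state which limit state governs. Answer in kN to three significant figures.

Bolt shear: A_b = π·22²/4 = 380.1 mm²; R_n = 469 × 380.1 × 5 × 2 / 1000 = 1783 kN → 1783 / 2 = 891 kN.
Bearing (1.2 l_c t F_u ≤ 2.4 d t F_u): upper limit = 2.4·22·8·400 / 1000 = 169 kN.
  Edge l_c = 40 − 24/2 = 28 → r_n = 107.5 kN; interior l_c = 60 − 24 = 36 → r_n = 138.2 kN.
  R_n,bearing = 1·107.5 + 4·138.2 = 660.5 kN → 660.5 / 2 = 330 kN.
Bearing governs: 330 kN.

330 kN (bearing governs)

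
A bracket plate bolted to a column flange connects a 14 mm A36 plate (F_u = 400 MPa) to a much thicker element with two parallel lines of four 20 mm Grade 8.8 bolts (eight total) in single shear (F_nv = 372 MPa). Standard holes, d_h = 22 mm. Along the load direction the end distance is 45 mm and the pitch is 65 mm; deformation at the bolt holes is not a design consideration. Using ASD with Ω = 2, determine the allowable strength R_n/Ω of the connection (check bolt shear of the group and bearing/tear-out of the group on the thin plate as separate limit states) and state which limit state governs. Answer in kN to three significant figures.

467 kN (bolt shear governs)

Bolt shear: A_b = π·20²/4 = 314.2 mm²; R_n = 372 × 314.2 × 8 × 1 / 1000 = 934.9 kN → 934.9 / 2 = 467 kN.
Bearing (1.5 l_c t F_u ≤ 3.0 d t F_u): upper limit = 3.0·20·14·400 / 1000 = 336 kN.
  Edge l_c = 45 − 22/2 = 34 → r_n = 285.6 kN; interior l_c = 65 − 22 = 43 → r_n = 336 kN.
  R_n,bearing = 2·285.6 + 6·336 = 2587 kN → 2587 / 2 = 1290 kN.
Bolt shear governs: 467 kN.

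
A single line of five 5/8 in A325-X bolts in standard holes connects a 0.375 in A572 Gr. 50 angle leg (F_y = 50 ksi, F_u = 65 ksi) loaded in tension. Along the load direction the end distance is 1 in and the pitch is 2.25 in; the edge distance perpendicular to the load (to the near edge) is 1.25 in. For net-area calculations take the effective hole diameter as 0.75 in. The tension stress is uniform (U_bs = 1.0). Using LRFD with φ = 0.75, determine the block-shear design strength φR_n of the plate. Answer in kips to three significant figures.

Shear plane L_v = 1 + 4·2.25 = 10 in; A_gv = 10 × 0.375 = 3.75 in².
A_nv = (10 − 4.5·0.75) × 0.375 = 2.484 in².
A_nt = (1.25 − 0.5·0.75) × 0.375 = 0.3281 in².
0.6 F_u A_nv = 96.89 kips; 0.6 F_y A_gv = 112.5 kips → shear rupture governs the shear term.
R_n = 96.89 + 1.0 × 65 × 0.3281 = 118.2 kips.
Design strength φR_n = 0.75 × 118.2 = 88.7 kips.

88.7 kips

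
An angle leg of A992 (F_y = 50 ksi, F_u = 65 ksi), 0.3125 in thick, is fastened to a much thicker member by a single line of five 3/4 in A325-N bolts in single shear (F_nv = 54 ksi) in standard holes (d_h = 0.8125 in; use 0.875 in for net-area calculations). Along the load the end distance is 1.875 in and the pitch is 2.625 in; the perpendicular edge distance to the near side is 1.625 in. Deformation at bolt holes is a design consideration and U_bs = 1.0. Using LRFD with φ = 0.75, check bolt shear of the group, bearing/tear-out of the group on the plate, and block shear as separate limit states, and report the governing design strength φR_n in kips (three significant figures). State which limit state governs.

Bolt shear: A_b = π·0.75²/4 = 0.4418 in²; R_n = 54 × 0.4418 × 5 × 1 = 119.3 kips → 0.75 × 119.3 = 89.5 kips.
Bearing: edge l_c = 1.469, r_n = 35.8 kips; interior l_c = 1.812, r_n = 36.56 kips; R_n = 35.8 + 4·36.56 = 182.1 kips → 137 kips.
Block shear: A_gv = 3.867, A_nv = 2.637, A_nt = 0.3711 in²; R_n = min(0.6F_uA_nv, 0.6F_yA_gv) + U_bs·F_u·A_nt = 127 kips → 95.2 kips.
Bolt shear governs: 89.5 kips.

89.5 kips (bolt shear governs)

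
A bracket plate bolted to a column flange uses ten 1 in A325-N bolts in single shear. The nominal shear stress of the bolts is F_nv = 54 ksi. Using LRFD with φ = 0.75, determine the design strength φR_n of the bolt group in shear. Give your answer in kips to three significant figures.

318 kips

A_b = π × 1² / 4 = 0.7854 in².
R_n = F_nv · A_b · n · n_s = 54 × 0.7854 × 10 × 1 = 424.1 kips.
Design strength φR_n = 0.75 × 424.1 = 318 kips.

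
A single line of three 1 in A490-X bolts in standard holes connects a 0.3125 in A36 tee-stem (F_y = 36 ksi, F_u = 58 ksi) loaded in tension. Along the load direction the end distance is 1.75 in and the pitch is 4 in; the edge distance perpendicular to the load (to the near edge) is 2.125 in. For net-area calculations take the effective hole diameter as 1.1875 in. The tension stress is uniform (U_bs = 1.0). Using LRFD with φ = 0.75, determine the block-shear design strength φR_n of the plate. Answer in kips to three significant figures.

Shear plane L_v = 1.75 + 2·4 = 9.75 in; A_gv = 9.75 × 0.3125 = 3.047 in².
A_nv = (9.75 − 2.5·1.1875) × 0.3125 = 2.119 in².
A_nt = (2.125 − 0.5·1.1875) × 0.3125 = 0.4785 in².
0.6 F_u A_nv = 73.75 kips; 0.6 F_y A_gv = 65.81 kips → shear yielding governs the shear term.
R_n = 65.81 + 1.0 × 58 × 0.4785 = 93.57 kips.
Design strength φR_n = 0.75 × 93.57 = 70.2 kips.

70.2 kips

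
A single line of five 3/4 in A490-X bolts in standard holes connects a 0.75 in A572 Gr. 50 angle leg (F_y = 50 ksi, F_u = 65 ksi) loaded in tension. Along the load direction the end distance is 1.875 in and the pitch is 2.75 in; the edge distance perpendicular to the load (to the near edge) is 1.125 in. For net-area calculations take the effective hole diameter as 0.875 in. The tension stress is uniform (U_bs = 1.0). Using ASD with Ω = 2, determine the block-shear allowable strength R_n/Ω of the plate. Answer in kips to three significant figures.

Shear plane L_v = 1.875 + 4·2.75 = 12.88 in; A_gv = 12.88 × 0.75 = 9.656 in².
A_nv = (12.88 − 4.5·0.875) × 0.75 = 6.703 in².
A_nt = (1.125 − 0.5·0.875) × 0.75 = 0.5156 in².
0.6 F_u A_nv = 261.4 kips; 0.6 F_y A_gv = 289.7 kips → shear rupture governs the shear term.
R_n = 261.4 + 1.0 × 65 × 0.5156 = 294.9 kips.
Allowable strength R_n/Ω = 294.9 / 2 = 147 kips.

147 kips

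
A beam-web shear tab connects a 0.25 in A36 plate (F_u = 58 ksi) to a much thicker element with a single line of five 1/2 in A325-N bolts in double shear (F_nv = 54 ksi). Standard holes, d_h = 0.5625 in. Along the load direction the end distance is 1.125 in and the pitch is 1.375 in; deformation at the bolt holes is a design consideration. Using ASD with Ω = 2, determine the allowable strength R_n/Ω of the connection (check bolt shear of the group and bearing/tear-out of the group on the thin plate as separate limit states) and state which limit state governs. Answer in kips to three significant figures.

Bolt shear: A_b = π·0.5²/4 = 0.1963 in²; R_n = 54 × 0.1963 × 5 × 2 = 106 kips → 106 / 2 = 53 kips.
Bearing (1.2 l_c t F_u ≤ 2.4 d t F_u): upper limit = 2.4·0.5·0.25·58 = 17.4 kips.
  Edge l_c = 1.125 − 0.5625/2 = 0.8438 → r_n = 14.68 kips; interior l_c = 1.375 − 0.5625 = 0.8125 → r_n = 14.14 kips.
  R_n,bearing = 1·14.68 + 4·14.14 = 71.23 kips → 71.23 / 2 = 35.6 kips.
Bearing governs: 35.6 kips.

35.6 kips (bearing governs)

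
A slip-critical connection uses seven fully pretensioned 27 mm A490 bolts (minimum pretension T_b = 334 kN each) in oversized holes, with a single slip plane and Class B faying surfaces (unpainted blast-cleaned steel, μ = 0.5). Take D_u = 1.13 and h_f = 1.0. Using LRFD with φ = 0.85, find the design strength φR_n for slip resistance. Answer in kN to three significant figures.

1120 kN

R_n = μ · D_u · h_f · T_b · n_s · n_b = 0.5 × 1.13 × 1.0 × 334 × 1 × 7 = 1321 kN.
Design strength φR_n = 0.85 × 1321 = 1120 kN.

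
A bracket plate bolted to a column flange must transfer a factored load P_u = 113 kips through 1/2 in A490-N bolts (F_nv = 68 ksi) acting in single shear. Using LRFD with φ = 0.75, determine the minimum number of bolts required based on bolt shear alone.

A_b = π·0.5²/4 = 0.1963 in².
Per-bolt design strength φR_n = 0.75 × 68 × 0.1963 × 1 = 10.01 kips.
n ≥ 113 / 10.01 = 11.28 → use 12 bolts.

12 bolts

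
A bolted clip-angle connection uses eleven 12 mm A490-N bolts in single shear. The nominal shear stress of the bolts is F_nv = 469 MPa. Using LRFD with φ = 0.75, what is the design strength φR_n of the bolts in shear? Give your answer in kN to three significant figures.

A_b = π × 12² / 4 = 113.1 mm².
R_n = F_nv · A_b · n · n_s = 469 × 113.1 × 11 × 1 / 1000 = 583.5 kN.
Design strength φR_n = 0.75 × 583.5 = 438 kN.

438 kN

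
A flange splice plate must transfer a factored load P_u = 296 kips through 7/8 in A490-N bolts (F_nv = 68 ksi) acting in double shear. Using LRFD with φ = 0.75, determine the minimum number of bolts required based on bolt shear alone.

A_b = π·0.875²/4 = 0.6013 in².
Per-bolt design strength φR_n = 0.75 × 68 × 0.6013 × 2 = 61.33 kips.
n ≥ 296 / 61.33 = 4.826 → use 5 bolts.

5 bolts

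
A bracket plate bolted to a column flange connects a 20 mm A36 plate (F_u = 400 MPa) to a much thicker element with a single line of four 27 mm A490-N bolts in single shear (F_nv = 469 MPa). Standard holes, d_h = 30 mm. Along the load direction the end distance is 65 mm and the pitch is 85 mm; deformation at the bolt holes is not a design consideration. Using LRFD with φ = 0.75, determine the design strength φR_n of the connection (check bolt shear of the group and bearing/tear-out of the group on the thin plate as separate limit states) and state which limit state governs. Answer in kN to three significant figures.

Bolt shear: A_b = π·27²/4 = 572.6 mm²; R_n = 469 × 572.6 × 4 × 1 / 1000 = 1074 kN → 0.75 × 1074 = 806 kN.
Bearing (1.5 l_c t F_u ≤ 3.0 d t F_u): upper limit = 3.0·27·20·400 / 1000 = 648 kN.
  Edge l_c = 65 − 30/2 = 50 → r_n = 600 kN; interior l_c = 85 − 30 = 55 → r_n = 648 kN.
  R_n,bearing = 1·600 + 3·648 = 2544 kN → 0.75 × 2544 = 1910 kN.
Bolt shear governs: 806 kN.

806 kN (bolt shear governs)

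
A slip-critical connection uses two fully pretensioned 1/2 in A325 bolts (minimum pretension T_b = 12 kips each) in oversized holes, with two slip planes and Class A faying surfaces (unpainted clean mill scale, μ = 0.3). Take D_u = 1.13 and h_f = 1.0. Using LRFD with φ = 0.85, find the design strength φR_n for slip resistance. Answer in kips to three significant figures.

13.8 kips

R_n = μ · D_u · h_f · T_b · n_s · n_b = 0.3 × 1.13 × 1.0 × 12 × 2 × 2 = 16.27 kips.
Design strength φR_n = 0.85 × 16.27 = 13.8 kips.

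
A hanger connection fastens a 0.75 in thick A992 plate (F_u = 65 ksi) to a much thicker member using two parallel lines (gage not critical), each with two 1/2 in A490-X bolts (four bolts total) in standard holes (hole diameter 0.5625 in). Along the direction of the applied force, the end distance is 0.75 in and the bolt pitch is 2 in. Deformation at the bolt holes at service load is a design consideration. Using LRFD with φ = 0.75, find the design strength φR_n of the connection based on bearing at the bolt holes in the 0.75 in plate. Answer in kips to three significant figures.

129 kips

Per bolt r_n = 1.2 l_c t F_u ≤ 2.4 d t F_u; upper limit = 2.4 × 0.5 × 0.75 × 65 = 58.5 kips.
Edge bolt: l_c = 0.75 − 0.5625/2 = 0.4688 in → 1.2 × 0.4688 × 0.75 × 65 = 27.42 → r_n = 27.42 kips.
Interior bolts: l_c = 2 − 0.5625 = 1.438 in → 1.2 × 1.438 × 0.75 × 65 = 84.09 → r_n = 58.5 kips.
R_n = 2 × 27.42 + 2 × 58.5 = 171.8 kips.
Design strength φR_n = 0.75 × 171.8 = 129 kips.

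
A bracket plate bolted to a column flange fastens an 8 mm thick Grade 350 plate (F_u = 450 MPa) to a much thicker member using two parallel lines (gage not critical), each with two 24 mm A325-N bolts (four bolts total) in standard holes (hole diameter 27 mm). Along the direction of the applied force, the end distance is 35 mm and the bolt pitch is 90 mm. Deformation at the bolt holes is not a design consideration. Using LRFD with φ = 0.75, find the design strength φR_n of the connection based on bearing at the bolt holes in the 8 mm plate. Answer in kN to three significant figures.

563 kN

Per bolt r_n = 1.5 l_c t F_u ≤ 3.0 d t F_u; upper limit = 3.0 × 24 × 8 × 450 / 1000 = 259.2 kN.
Edge bolt: l_c = 35 − 27/2 = 21.5 mm → 1.5 × 21.5 × 8 × 450 / 1000 = 116.1 → r_n = 116.1 kN.
Interior bolts: l_c = 90 − 27 = 63 mm → 1.5 × 63 × 8 × 450 / 1000 = 340.2 → r_n = 259.2 kN.
R_n = 2 × 116.1 + 2 × 259.2 = 750.6 kN.
Design strength φR_n = 0.75 × 750.6 = 563 kN.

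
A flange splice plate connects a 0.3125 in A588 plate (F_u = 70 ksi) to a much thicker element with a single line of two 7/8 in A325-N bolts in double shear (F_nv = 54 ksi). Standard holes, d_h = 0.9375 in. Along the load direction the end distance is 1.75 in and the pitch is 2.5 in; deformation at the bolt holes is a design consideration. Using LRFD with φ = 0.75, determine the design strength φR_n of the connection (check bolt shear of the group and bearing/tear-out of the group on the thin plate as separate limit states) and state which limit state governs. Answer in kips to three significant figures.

Bolt shear: A_b = π·0.875²/4 = 0.6013 in²; R_n = 54 × 0.6013 × 2 × 2 = 129.9 kips → 0.75 × 129.9 = 97.4 kips.
Bearing (1.2 l_c t F_u ≤ 2.4 d t F_u): upper limit = 2.4·0.875·0.3125·70 = 45.94 kips.
  Edge l_c = 1.75 − 0.9375/2 = 1.281 → r_n = 33.63 kips; interior l_c = 2.5 − 0.9375 = 1.562 → r_n = 41.02 kips.
  R_n,bearing = 1·33.63 + 1·41.02 = 74.65 kips → 0.75 × 74.65 = 56 kips.
Bearing governs: 56 kips.

56 kips (bearing governs)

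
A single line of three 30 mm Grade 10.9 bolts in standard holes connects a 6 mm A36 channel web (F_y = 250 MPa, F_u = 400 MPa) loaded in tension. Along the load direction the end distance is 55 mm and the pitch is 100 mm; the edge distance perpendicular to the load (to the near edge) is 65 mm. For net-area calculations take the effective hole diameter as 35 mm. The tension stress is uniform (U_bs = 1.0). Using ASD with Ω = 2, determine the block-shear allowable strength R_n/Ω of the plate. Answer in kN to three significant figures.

172 kN

Shear plane L_v = 55 + 2·100 = 255 mm; A_gv = 255 × 6 = 1530 mm².
A_nv = (255 − 2.5·35) × 6 = 1005 mm².
A_nt = (65 − 0.5·35) × 6 = 285 mm².
0.6 F_u A_nv = 241.2 kN; 0.6 F_y A_gv = 229.5 kN → shear yielding governs the shear term.
R_n = 229.5 + 1.0 × 400 × 285 / 1000 = 343.5 kN.
Allowable strength R_n/Ω = 343.5 / 2 = 172 kN.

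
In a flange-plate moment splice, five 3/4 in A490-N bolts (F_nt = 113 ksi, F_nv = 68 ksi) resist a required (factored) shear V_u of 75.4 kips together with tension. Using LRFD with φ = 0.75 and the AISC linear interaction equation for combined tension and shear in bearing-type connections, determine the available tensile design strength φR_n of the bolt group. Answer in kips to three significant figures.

A_b = π·0.75²/4 = 0.4418 in²; f_rv = 75.4 / (5 × 0.4418) = 34.13 ksi.
F'_nt = 1.3 F_nt − (F_nt / φF_nv) f_rv = 1.3·113 − (113/(0.75·68))·34.13 = 71.27 ksi, capped at F_nt → F'_nt = 71.27 ksi.
R_n = F'_nt · A_b · n = 71.27 × 0.4418 × 5 = 157.4 kips.
Design strength φR_n = 0.75 × 157.4 = 118 kips.

118 kips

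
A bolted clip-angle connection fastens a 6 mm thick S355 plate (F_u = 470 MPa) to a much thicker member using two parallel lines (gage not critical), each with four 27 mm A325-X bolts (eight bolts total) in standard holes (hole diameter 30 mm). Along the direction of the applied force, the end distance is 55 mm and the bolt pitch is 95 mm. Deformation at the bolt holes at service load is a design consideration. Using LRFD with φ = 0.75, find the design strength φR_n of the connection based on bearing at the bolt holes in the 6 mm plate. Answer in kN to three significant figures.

Per bolt r_n = 1.2 l_c t F_u ≤ 2.4 d t F_u; upper limit = 2.4 × 27 × 6 × 470 / 1000 = 182.7 kN.
Edge bolt: l_c = 55 − 30/2 = 40 mm → 1.2 × 40 × 6 × 470 / 1000 = 135.4 → r_n = 135.4 kN.
Interior bolts: l_c = 95 − 30 = 65 mm → 1.2 × 65 × 6 × 470 / 1000 = 220 → r_n = 182.7 kN.
R_n = 2 × 135.4 + 6 × 182.7 = 1367 kN.
Design strength φR_n = 0.75 × 1367 = 1030 kN.

1030 kN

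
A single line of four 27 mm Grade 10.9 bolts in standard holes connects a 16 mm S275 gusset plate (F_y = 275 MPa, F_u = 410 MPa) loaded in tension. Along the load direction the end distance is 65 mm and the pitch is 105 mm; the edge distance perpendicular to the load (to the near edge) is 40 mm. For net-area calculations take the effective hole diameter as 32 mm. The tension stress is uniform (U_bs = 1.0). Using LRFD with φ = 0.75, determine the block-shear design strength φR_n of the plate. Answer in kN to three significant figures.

Shear plane L_v = 65 + 3·105 = 380 mm; A_gv = 380 × 16 = 6080 mm².
A_nv = (380 − 3.5·32) × 16 = 4288 mm².
A_nt = (40 − 0.5·32) × 16 = 384 mm².
0.6 F_u A_nv = 1055 kN; 0.6 F_y A_gv = 1003 kN → shear yielding governs the shear term.
R_n = 1003 + 1.0 × 410 × 384 / 1000 = 1161 kN.
Design strength φR_n = 0.75 × 1161 = 870 kN.

870 kN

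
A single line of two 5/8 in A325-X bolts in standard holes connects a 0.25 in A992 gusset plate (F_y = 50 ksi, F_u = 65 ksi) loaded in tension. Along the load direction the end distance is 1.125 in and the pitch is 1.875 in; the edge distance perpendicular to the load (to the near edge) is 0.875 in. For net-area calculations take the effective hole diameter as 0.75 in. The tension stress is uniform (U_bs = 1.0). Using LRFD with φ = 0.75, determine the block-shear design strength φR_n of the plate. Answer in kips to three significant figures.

19.8 kips

Shear plane L_v = 1.125 + 1·1.875 = 3 in; A_gv = 3 × 0.25 = 0.75 in².
A_nv = (3 − 1.5·0.75) × 0.25 = 0.4688 in².
A_nt = (0.875 − 0.5·0.75) × 0.25 = 0.125 in².
0.6 F_u A_nv = 18.28 kips; 0.6 F_y A_gv = 22.5 kips → shear rupture governs the shear term.
R_n = 18.28 + 1.0 × 65 × 0.125 = 26.41 kips.
Design strength φR_n = 0.75 × 26.41 = 19.8 kips.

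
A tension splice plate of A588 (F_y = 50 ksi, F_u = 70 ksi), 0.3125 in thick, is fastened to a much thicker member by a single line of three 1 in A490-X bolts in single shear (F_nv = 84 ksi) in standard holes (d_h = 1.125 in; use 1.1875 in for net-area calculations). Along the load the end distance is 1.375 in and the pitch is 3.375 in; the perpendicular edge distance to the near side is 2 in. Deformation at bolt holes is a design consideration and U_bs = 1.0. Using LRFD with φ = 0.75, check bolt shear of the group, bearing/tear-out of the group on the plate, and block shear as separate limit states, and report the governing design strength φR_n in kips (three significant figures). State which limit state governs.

Bolt shear: A_b = π·1²/4 = 0.7854 in²; R_n = 84 × 0.7854 × 3 × 1 = 197.9 kips → 0.75 × 197.9 = 148 kips.
Bearing: edge l_c = 0.8125, r_n = 21.33 kips; interior l_c = 2.25, r_n = 52.5 kips; R_n = 21.33 + 2·52.5 = 126.3 kips → 94.7 kips.
Block shear: A_gv = 2.539, A_nv = 1.611, A_nt = 0.4395 in²; R_n = min(0.6F_uA_nv, 0.6F_yA_gv) + U_bs·F_u·A_nt = 98.44 kips → 73.8 kips.
Block shear governs: 73.8 kips.

73.8 kips (block shear governs)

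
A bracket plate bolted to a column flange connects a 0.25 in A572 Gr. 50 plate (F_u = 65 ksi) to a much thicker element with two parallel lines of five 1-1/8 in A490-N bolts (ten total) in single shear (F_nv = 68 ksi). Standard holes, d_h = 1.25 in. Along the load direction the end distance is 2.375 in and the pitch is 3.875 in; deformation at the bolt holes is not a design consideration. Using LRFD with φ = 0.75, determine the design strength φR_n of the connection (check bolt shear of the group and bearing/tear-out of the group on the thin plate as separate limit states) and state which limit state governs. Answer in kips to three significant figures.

393 kips (bearing governs)

Bolt shear: A_b = π·1.125²/4 = 0.994 in²; R_n = 68 × 0.994 × 10 × 1 = 675.9 kips → 0.75 × 675.9 = 507 kips.
Bearing (1.5 l_c t F_u ≤ 3.0 d t F_u): upper limit = 3.0·1.125·0.25·65 = 54.84 kips.
  Edge l_c = 2.375 − 1.25/2 = 1.75 → r_n = 42.66 kips; interior l_c = 3.875 − 1.25 = 2.625 → r_n = 54.84 kips.
  R_n,bearing = 2·42.66 + 8·54.84 = 524.1 kips → 0.75 × 524.1 = 393 kips.
Bearing governs: 393 kips.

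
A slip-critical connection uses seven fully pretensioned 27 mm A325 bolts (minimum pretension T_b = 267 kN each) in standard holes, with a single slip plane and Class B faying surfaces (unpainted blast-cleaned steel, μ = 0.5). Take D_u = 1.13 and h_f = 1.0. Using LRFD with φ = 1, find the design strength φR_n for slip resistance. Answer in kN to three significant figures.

R_n = μ · D_u · h_f · T_b · n_s · n_b = 0.5 × 1.13 × 1.0 × 267 × 1 × 7 = 1056 kN.
Design strength φR_n = 1 × 1056 = 1060 kN.

1060 kN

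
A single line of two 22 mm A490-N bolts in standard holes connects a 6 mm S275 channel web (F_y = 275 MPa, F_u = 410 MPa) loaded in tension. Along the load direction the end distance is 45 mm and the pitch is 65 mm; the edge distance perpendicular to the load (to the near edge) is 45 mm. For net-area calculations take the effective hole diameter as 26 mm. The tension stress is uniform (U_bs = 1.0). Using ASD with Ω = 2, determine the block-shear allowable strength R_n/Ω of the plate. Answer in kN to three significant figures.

Shear plane L_v = 45 + 1·65 = 110 mm; A_gv = 110 × 6 = 660 mm².
A_nv = (110 − 1.5·26) × 6 = 426 mm².
A_nt = (45 − 0.5·26) × 6 = 192 mm².
0.6 F_u A_nv = 104.8 kN; 0.6 F_y A_gv = 108.9 kN → shear rupture governs the shear term.
R_n = 104.8 + 1.0 × 410 × 192 / 1000 = 183.5 kN.
Allowable strength R_n/Ω = 183.5 / 2 = 91.8 kN.

91.8 kN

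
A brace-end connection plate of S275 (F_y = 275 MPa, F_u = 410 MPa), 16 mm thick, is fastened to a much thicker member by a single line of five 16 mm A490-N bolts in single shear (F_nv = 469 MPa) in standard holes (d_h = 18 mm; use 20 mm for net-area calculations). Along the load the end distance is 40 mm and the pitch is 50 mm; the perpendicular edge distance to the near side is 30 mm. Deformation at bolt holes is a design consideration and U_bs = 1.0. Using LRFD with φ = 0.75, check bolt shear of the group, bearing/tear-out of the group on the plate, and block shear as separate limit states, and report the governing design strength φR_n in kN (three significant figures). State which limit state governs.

354 kN (bolt shear governs)

Bolt shear: A_b = π·16²/4 = 201.1 mm²; R_n = 469 × 201.1 × 5 × 1 / 1000 = 471.5 kN → 0.75 × 471.5 = 354 kN.
Bearing: edge l_c = 31, r_n = 244 kN; interior l_c = 32, r_n = 251.9 kN; R_n = 244 + 4·251.9 = 1252 kN → 939 kN.
Block shear: A_gv = 3840, A_nv = 2400, A_nt = 320 mm²; R_n = min(0.6F_uA_nv, 0.6F_yA_gv) + U_bs·F_u·A_nt = 721.6 kN → 541 kN.
Bolt shear governs: 354 kN.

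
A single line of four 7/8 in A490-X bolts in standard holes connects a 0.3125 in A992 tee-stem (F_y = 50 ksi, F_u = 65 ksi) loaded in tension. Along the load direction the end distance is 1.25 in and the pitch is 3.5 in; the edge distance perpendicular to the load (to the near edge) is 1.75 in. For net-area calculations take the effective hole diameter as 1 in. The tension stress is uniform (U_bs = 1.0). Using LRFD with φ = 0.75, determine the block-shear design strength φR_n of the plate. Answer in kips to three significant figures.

Shear plane L_v = 1.25 + 3·3.5 = 11.75 in; A_gv = 11.75 × 0.3125 = 3.672 in².
A_nv = (11.75 − 3.5·1) × 0.3125 = 2.578 in².
A_nt = (1.75 − 0.5·1) × 0.3125 = 0.3906 in².
0.6 F_u A_nv = 100.5 kips; 0.6 F_y A_gv = 110.2 kips → shear rupture governs the shear term.
R_n = 100.5 + 1.0 × 65 × 0.3906 = 125.9 kips.
Design strength φR_n = 0.75 × 125.9 = 94.5 kips.

94.5 kips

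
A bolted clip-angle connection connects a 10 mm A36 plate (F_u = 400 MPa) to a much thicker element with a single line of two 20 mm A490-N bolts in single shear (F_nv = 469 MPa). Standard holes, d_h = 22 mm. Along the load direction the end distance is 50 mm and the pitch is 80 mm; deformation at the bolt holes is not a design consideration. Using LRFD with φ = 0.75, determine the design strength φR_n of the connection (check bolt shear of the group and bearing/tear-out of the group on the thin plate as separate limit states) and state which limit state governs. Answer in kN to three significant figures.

Bolt shear: A_b = π·20²/4 = 314.2 mm²; R_n = 469 × 314.2 × 2 × 1 / 1000 = 294.7 kN → 0.75 × 294.7 = 221 kN.
Bearing (1.5 l_c t F_u ≤ 3.0 d t F_u): upper limit = 3.0·20·10·400 / 1000 = 240 kN.
  Edge l_c = 50 − 22/2 = 39 → r_n = 234 kN; interior l_c = 80 − 22 = 58 → r_n = 240 kN.
  R_n,bearing = 1·234 + 1·240 = 474 kN → 0.75 × 474 = 356 kN.
Bolt shear governs: 221 kN.

221 kN (bolt shear governs)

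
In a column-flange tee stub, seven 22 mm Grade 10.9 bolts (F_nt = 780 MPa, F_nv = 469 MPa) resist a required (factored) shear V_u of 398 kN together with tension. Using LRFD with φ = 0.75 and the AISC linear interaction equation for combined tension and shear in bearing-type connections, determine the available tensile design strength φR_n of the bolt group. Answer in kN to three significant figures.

A_b = π·22²/4 = 380.1 mm²; f_rv = 398 × 1000 / (7 × 380.1) = 149.6 MPa.
F'_nt = 1.3 F_nt − (F_nt / φF_nv) f_rv = 1.3·780 − (780/(0.75·469))·149.6 = 682.3 MPa, capped at F_nt → F'_nt = 682.3 MPa.
R_n = F'_nt · A_b · n = 682.3 × 380.1 × 7 / 1000 = 1816 kN.
Design strength φR_n = 0.75 × 1816 = 1360 kN.

1360 kN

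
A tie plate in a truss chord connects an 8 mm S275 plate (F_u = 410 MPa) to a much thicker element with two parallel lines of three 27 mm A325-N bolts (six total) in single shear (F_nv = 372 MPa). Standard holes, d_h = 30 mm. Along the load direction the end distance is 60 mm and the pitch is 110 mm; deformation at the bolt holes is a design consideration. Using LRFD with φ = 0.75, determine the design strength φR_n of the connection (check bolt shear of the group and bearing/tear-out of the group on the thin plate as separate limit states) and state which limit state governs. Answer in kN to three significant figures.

903 kN (bearing governs)

Bolt shear: A_b = π·27²/4 = 572.6 mm²; R_n = 372 × 572.6 × 6 × 1 / 1000 = 1278 kN → 0.75 × 1278 = 958 kN.
Bearing (1.2 l_c t F_u ≤ 2.4 d t F_u): upper limit = 2.4·27·8·410 / 1000 = 212.5 kN.
  Edge l_c = 60 − 30/2 = 45 → r_n = 177.1 kN; interior l_c = 110 − 30 = 80 → r_n = 212.5 kN.
  R_n,bearing = 2·177.1 + 4·212.5 = 1204 kN → 0.75 × 1204 = 903 kN.
Bearing governs: 903 kN.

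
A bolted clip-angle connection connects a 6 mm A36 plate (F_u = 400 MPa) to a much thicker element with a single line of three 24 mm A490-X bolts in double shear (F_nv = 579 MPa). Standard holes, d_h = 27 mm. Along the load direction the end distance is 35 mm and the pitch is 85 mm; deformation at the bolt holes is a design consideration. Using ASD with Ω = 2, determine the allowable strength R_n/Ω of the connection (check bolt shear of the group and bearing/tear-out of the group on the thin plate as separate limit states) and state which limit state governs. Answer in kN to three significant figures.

169 kN (bearing governs)

Bolt shear: A_b = π·24²/4 = 452.4 mm²; R_n = 579 × 452.4 × 3 × 2 / 1000 = 1572 kN → 1572 / 2 = 786 kN.
Bearing (1.2 l_c t F_u ≤ 2.4 d t F_u): upper limit = 2.4·24·6·400 / 1000 = 138.2 kN.
  Edge l_c = 35 − 27/2 = 21.5 → r_n = 61.92 kN; interior l_c = 85 − 27 = 58 → r_n = 138.2 kN.
  R_n,bearing = 1·61.92 + 2·138.2 = 338.4 kN → 338.4 / 2 = 169 kN.
Bearing governs: 169 kN.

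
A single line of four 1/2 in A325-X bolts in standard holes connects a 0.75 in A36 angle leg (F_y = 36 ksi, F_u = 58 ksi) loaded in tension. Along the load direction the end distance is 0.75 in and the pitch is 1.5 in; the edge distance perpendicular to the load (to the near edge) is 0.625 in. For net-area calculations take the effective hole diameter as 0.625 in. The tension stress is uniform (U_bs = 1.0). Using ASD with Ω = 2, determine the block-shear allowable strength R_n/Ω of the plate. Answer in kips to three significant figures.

Shear plane L_v = 0.75 + 3·1.5 = 5.25 in; A_gv = 5.25 × 0.75 = 3.938 in².
A_nv = (5.25 − 3.5·0.625) × 0.75 = 2.297 in².
A_nt = (0.625 − 0.5·0.625) × 0.75 = 0.2344 in².
0.6 F_u A_nv = 79.93 kips; 0.6 F_y A_gv = 85.05 kips → shear rupture governs the shear term.
R_n = 79.93 + 1.0 × 58 × 0.2344 = 93.52 kips.
Allowable strength R_n/Ω = 93.52 / 2 = 46.8 kips.

46.8 kips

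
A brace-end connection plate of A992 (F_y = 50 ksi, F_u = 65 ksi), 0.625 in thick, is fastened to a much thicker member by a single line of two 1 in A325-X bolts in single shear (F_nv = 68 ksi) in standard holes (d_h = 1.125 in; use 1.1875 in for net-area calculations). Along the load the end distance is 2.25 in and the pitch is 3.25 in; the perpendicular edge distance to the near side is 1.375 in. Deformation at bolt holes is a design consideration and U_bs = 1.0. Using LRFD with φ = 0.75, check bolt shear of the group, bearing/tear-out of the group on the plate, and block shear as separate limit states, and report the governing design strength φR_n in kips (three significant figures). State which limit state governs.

Bolt shear: A_b = π·1²/4 = 0.7854 in²; R_n = 68 × 0.7854 × 2 × 1 = 106.8 kips → 0.75 × 106.8 = 80.1 kips.
Bearing: edge l_c = 1.688, r_n = 82.27 kips; interior l_c = 2.125, r_n = 97.5 kips; R_n = 82.27 + 1·97.5 = 179.8 kips → 135 kips.
Block shear: A_gv = 3.438, A_nv = 2.324, A_nt = 0.4883 in²; R_n = min(0.6F_uA_nv, 0.6F_yA_gv) + U_bs·F_u·A_nt = 122.4 kips → 91.8 kips.
Bolt shear governs: 80.1 kips.

80.1 kips (bolt shear governs)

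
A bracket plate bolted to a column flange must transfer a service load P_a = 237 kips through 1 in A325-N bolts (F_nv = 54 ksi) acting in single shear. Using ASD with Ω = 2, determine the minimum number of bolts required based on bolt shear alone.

A_b = π·1²/4 = 0.7854 in².
Per-bolt allowable strength R_n/Ω = 54 × 0.7854 × 1 / 2 = 21.21 kips.
n ≥ 237 / 21.21 = 11.18 → use 12 bolts.

12 bolts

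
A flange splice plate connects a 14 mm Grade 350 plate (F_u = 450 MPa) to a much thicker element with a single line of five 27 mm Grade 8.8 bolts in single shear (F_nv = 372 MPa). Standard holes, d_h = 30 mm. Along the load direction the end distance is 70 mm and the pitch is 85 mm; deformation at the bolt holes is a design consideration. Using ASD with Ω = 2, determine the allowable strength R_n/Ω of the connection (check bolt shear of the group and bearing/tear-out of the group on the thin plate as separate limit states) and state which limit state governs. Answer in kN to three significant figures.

532 kN (bolt shear governs)

Bolt shear: A_b = π·27²/4 = 572.6 mm²; R_n = 372 × 572.6 × 5 × 1 / 1000 = 1065 kN → 1065 / 2 = 532 kN.
Bearing (1.2 l_c t F_u ≤ 2.4 d t F_u): upper limit = 2.4·27·14·450 / 1000 = 408.2 kN.
  Edge l_c = 70 − 30/2 = 55 → r_n = 408.2 kN; interior l_c = 85 − 30 = 55 → r_n = 408.2 kN.
  R_n,bearing = 1·408.2 + 4·408.2 = 2041 kN → 2041 / 2 = 1020 kN.
Bolt shear governs: 532 kN.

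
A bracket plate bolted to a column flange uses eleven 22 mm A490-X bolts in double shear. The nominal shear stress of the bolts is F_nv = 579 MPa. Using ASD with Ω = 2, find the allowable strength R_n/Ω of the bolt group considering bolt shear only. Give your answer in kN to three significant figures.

A_b = π × 22² / 4 = 380.1 mm².
R_n = F_nv · A_b · n · n_s = 579 × 380.1 × 11 × 2 / 1000 = 4842 kN.
Allowable strength R_n/Ω = 4842 / 2 = 2420 kN.

2420 kN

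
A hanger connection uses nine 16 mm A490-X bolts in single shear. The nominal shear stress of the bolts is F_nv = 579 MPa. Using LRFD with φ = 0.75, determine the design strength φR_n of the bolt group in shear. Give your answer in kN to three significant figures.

A_b = π × 16² / 4 = 201.1 mm².
R_n = F_nv · A_b · n · n_s = 579 × 201.1 × 9 × 1 / 1000 = 1048 kN.
Design strength φR_n = 0.75 × 1048 = 786 kN.

786 kN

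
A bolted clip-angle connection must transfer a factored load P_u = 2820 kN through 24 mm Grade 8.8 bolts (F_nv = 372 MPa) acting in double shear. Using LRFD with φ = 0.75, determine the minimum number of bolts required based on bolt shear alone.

12 bolts

A_b = π·24²/4 = 452.4 mm².
Per-bolt design strength φR_n = 0.75 × 372 × 452.4 × 2 / 1000 = 252.4 kN.
n ≥ 2820 / 252.4 = 11.17 → use 12 bolts.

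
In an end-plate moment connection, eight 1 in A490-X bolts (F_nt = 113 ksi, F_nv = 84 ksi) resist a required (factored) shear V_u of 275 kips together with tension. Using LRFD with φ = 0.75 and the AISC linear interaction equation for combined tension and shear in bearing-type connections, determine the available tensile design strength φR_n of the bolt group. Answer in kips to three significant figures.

322 kips

A_b = π·1²/4 = 0.7854 in²; f_rv = 275 / (8 × 0.7854) = 43.77 ksi.
F'_nt = 1.3 F_nt − (F_nt / φF_nv) f_rv = 1.3·113 − (113/(0.75·84))·43.77 = 68.4 ksi, capped at F_nt → F'_nt = 68.4 ksi.
R_n = F'_nt · A_b · n = 68.4 × 0.7854 × 8 = 429.7 kips.
Design strength φR_n = 0.75 × 429.7 = 322 kips.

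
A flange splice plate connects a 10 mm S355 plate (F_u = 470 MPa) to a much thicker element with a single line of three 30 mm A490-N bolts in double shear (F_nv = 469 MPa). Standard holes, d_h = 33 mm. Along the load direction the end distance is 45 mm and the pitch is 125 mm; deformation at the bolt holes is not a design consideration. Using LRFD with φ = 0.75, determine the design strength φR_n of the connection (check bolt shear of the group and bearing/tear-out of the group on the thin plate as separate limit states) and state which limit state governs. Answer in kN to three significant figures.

Bolt shear: A_b = π·30²/4 = 706.9 mm²; R_n = 469 × 706.9 × 3 × 2 / 1000 = 1989 kN → 0.75 × 1989 = 1490 kN.
Bearing (1.5 l_c t F_u ≤ 3.0 d t F_u): upper limit = 3.0·30·10·470 / 1000 = 423 kN.
  Edge l_c = 45 − 33/2 = 28.5 → r_n = 200.9 kN; interior l_c = 125 − 33 = 92 → r_n = 423 kN.
  R_n,bearing = 1·200.9 + 2·423 = 1047 kN → 0.75 × 1047 = 785 kN.
Bearing governs: 785 kN.

785 kN (bearing governs)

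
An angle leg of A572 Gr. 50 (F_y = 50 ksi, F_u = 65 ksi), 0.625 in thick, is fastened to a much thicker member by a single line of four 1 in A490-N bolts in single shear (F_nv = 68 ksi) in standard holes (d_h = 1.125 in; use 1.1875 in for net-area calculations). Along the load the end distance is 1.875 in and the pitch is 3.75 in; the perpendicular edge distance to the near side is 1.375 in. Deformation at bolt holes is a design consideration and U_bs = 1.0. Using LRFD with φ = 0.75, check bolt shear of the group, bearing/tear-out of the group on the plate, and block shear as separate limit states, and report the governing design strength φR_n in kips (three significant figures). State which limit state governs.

Bolt shear: A_b = π·1²/4 = 0.7854 in²; R_n = 68 × 0.7854 × 4 × 1 = 213.6 kips → 0.75 × 213.6 = 160 kips.
Bearing: edge l_c = 1.312, r_n = 63.98 kips; interior l_c = 2.625, r_n = 97.5 kips; R_n = 63.98 + 3·97.5 = 356.5 kips → 267 kips.
Block shear: A_gv = 8.203, A_nv = 5.605, A_nt = 0.4883 in²; R_n = min(0.6F_uA_nv, 0.6F_yA_gv) + U_bs·F_u·A_nt = 250.4 kips → 188 kips.
Bolt shear governs: 160 kips.

160 kips (bolt shear governs)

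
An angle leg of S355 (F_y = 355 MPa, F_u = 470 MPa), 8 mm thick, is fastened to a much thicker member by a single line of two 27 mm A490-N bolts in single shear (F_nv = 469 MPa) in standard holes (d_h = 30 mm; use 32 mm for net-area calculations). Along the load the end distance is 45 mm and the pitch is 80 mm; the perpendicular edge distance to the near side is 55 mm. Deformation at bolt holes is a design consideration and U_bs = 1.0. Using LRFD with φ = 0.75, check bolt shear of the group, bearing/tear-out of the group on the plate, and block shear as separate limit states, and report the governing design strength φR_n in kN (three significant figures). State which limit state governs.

240 kN (block shear governs)

Bolt shear: A_b = π·27²/4 = 572.6 mm²; R_n = 469 × 572.6 × 2 × 1 / 1000 = 537.1 kN → 0.75 × 537.1 = 403 kN.
Bearing: edge l_c = 30, r_n = 135.4 kN; interior l_c = 50, r_n = 225.6 kN; R_n = 135.4 + 1·225.6 = 361 kN → 271 kN.
Block shear: A_gv = 1000, A_nv = 616, A_nt = 312 mm²; R_n = min(0.6F_uA_nv, 0.6F_yA_gv) + U_bs·F_u·A_nt = 320.4 kN → 240 kN.
Block shear governs: 240 kN.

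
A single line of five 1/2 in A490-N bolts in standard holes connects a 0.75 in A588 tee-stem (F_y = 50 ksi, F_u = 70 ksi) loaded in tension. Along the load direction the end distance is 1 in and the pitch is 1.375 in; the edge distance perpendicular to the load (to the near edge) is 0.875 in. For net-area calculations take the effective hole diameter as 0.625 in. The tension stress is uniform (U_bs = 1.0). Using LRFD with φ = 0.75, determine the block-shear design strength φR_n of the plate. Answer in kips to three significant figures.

109 kips

Shear plane L_v = 1 + 4·1.375 = 6.5 in; A_gv = 6.5 × 0.75 = 4.875 in².
A_nv = (6.5 − 4.5·0.625) × 0.75 = 2.766 in².
A_nt = (0.875 − 0.5·0.625) × 0.75 = 0.4219 in².
0.6 F_u A_nv = 116.2 kips; 0.6 F_y A_gv = 146.2 kips → shear rupture governs the shear term.
R_n = 116.2 + 1.0 × 70 × 0.4219 = 145.7 kips.
Design strength φR_n = 0.75 × 145.7 = 109 kips.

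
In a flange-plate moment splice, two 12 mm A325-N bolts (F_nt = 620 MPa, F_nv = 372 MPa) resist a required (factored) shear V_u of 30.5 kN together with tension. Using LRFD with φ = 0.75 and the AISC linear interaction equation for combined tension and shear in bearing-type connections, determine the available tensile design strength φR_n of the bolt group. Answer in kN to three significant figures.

A_b = π·12²/4 = 113.1 mm²; f_rv = 30.5 × 1000 / (2 × 113.1) = 134.8 MPa.
F'_nt = 1.3 F_nt − (F_nt / φF_nv) f_rv = 1.3·620 − (620/(0.75·372))·134.8 = 506.4 MPa, capped at F_nt → F'_nt = 506.4 MPa.
R_n = F'_nt · A_b · n = 506.4 × 113.1 × 2 / 1000 = 114.5 kN.
Design strength φR_n = 0.75 × 114.5 = 85.9 kN.

85.9 kN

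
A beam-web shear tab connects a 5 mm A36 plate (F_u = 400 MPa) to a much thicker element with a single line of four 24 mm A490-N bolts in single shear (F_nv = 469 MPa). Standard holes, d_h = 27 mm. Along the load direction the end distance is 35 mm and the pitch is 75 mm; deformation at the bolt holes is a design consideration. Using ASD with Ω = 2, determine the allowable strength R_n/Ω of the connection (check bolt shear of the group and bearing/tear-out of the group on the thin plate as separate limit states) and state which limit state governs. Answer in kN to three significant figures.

Bolt shear: A_b = π·24²/4 = 452.4 mm²; R_n = 469 × 452.4 × 4 × 1 / 1000 = 848.7 kN → 848.7 / 2 = 424 kN.
Bearing (1.2 l_c t F_u ≤ 2.4 d t F_u): upper limit = 2.4·24·5·400 / 1000 = 115.2 kN.
  Edge l_c = 35 − 27/2 = 21.5 → r_n = 51.6 kN; interior l_c = 75 − 27 = 48 → r_n = 115.2 kN.
  R_n,bearing = 1·51.6 + 3·115.2 = 397.2 kN → 397.2 / 2 = 199 kN.
Bearing governs: 199 kN.

199 kN (bearing governs)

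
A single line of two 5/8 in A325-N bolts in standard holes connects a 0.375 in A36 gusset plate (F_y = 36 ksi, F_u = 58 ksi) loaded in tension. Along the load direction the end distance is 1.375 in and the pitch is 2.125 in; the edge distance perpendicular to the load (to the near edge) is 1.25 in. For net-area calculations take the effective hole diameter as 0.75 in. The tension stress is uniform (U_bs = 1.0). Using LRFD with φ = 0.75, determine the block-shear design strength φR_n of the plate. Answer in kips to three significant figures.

Shear plane L_v = 1.375 + 1·2.125 = 3.5 in; A_gv = 3.5 × 0.375 = 1.312 in².
A_nv = (3.5 − 1.5·0.75) × 0.375 = 0.8906 in².
A_nt = (1.25 − 0.5·0.75) × 0.375 = 0.3281 in².
0.6 F_u A_nv = 30.99 kips; 0.6 F_y A_gv = 28.35 kips → shear yielding governs the shear term.
R_n = 28.35 + 1.0 × 58 × 0.3281 = 47.38 kips.
Design strength φR_n = 0.75 × 47.38 = 35.5 kips.

35.5 kips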